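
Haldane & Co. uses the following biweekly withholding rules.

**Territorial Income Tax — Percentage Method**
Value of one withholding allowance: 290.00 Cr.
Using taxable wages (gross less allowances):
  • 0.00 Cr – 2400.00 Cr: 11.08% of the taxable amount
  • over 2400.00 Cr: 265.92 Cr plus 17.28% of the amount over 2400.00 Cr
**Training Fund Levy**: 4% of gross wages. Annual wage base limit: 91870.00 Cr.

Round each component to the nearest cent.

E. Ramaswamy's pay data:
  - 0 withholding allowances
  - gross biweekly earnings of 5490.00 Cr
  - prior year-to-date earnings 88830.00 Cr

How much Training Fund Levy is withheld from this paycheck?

Training Fund Levy: cap 91870.00 Cr − YTD 88830.00 Cr = 3040.00 Cr subject; 4% × 3040.00 Cr = 121.60 Cr

121.60 Cr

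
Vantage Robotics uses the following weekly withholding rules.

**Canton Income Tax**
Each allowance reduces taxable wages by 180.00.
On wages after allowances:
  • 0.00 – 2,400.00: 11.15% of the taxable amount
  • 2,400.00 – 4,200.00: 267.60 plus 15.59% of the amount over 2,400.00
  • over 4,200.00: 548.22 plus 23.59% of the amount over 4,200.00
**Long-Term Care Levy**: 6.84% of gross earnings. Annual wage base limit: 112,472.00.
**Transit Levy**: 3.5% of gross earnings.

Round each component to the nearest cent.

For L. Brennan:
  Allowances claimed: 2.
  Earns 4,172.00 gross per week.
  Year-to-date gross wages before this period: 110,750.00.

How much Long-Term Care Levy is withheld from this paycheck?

117.78

Long-Term Care Levy: cap 112,472.00 − YTD 110,750.00 = 1,722.00 subject; 6.84% × 1,722.00 = 117.78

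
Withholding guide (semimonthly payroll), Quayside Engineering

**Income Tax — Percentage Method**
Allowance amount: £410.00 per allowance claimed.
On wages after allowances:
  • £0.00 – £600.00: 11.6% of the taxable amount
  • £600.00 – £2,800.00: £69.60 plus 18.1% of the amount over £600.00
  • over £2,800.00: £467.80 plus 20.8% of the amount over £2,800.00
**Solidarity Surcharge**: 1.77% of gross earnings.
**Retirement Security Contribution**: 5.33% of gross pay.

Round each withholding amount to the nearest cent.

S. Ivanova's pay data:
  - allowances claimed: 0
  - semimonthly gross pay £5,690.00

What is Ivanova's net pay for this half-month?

Income Tax: taxable = £5,690.00
  £467.80 + 20.8% × (£5,690.00 − £2,800.00) = £467.80 + 20.8% × £2,890.00 = £1,068.92
Solidarity Surcharge: 1.77% × £5,690.00 = £100.71
Retirement Security Contribution: 5.33% × £5,690.00 = £303.28
Total withheld: £1,068.92 + £100.71 + £303.28 = £1,472.91
Net pay: £5,690.00 − £1,472.91 = £4,217.09

£4,217.09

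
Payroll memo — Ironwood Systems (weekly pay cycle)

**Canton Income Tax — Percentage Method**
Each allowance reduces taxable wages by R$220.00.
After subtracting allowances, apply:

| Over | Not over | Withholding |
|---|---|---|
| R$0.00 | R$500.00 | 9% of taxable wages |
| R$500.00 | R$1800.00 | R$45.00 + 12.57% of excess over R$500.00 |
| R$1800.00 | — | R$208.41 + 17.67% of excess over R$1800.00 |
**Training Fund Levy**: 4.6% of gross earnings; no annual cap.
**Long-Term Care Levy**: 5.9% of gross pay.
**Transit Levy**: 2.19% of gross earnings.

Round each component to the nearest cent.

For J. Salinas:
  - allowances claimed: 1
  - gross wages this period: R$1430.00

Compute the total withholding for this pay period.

R$315.72

Canton Income Tax: taxable = R$1430.00 − 1×R$220.00 = R$1210.00
  R$45.00 + 12.57% × (R$1210.00 − R$500.00) = R$45.00 + 12.57% × R$710.00 = R$134.25
Training Fund Levy: 4.6% × R$1430.00 = R$65.78
Long-Term Care Levy: 5.9% × R$1430.00 = R$84.37
Transit Levy: 2.19% × R$1430.00 = R$31.32
Total: R$134.25 + R$65.78 + R$84.37 + R$31.32 = R$315.72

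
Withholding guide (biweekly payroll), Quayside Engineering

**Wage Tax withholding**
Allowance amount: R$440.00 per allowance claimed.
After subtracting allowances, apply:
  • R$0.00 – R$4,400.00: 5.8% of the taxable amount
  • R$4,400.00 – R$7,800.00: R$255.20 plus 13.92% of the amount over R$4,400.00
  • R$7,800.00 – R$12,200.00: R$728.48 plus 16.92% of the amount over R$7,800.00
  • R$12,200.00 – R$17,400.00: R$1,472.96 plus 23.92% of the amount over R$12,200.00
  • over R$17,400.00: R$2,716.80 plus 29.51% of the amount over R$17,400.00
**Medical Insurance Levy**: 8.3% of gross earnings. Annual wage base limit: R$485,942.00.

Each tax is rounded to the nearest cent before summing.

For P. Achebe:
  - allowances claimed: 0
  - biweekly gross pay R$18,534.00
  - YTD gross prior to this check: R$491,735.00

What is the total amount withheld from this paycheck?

Wage Tax: taxable = R$18,534.00
  R$2,716.80 + 29.51% × (R$18,534.00 − R$17,400.00) = R$2,716.80 + 29.51% × R$1,134.00 = R$3,051.44
Medical Insurance Levy: YTD R$491,735.00 ≥ cap R$485,942.00 → R$0.00
Total: R$3,051.44 + R$0.00 = R$3,051.44

R$3,051.44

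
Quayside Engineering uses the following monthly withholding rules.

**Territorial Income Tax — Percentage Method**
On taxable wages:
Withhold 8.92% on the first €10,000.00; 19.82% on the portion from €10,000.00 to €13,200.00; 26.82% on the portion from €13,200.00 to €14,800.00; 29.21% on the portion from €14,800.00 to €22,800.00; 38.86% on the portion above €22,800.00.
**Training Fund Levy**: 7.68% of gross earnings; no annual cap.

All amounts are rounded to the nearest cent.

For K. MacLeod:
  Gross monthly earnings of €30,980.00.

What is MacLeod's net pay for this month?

Territorial Income Tax: taxable = €30,980.00
  €4,292.16 + 38.86% × (€30,980.00 − €22,800.00) = €4,292.16 + 38.86% × €8,180.00 = €7,470.91
Training Fund Levy: 7.68% × €30,980.00 = €2,379.26
Total withheld: €7,470.91 + €2,379.26 = €9,850.17
Net pay: €30,980.00 − €9,850.17 = €21,129.83

€21,129.83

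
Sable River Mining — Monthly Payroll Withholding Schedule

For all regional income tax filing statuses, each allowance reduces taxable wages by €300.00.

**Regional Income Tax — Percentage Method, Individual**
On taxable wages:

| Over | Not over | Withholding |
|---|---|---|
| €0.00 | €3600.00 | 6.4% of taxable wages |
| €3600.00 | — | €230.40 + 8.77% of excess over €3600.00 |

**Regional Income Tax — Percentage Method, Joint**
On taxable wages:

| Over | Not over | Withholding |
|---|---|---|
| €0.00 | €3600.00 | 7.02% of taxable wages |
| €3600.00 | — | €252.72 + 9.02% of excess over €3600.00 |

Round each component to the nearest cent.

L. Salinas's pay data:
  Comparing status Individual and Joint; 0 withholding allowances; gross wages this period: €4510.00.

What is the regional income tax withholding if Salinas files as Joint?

Regional Income Tax (Joint): taxable = €4510.00
  €252.72 + 9.02% × (€4510.00 − €3600.00) = €252.72 + 9.02% × €910.00 = €334.80

€334.80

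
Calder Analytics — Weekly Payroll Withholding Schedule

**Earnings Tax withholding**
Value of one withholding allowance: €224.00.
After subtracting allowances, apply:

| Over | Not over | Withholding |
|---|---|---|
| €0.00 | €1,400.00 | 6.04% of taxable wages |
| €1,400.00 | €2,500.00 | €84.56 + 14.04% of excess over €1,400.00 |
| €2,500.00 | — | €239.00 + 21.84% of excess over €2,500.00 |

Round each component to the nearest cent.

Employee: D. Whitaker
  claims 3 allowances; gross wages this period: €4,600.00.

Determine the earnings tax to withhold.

€550.88

Earnings Tax: taxable = €4,600.00 − 3×€224.00 = €3,928.00
  €239.00 + 21.84% × (€3,928.00 − €2,500.00) = €239.00 + 21.84% × €1,428.00 = €550.88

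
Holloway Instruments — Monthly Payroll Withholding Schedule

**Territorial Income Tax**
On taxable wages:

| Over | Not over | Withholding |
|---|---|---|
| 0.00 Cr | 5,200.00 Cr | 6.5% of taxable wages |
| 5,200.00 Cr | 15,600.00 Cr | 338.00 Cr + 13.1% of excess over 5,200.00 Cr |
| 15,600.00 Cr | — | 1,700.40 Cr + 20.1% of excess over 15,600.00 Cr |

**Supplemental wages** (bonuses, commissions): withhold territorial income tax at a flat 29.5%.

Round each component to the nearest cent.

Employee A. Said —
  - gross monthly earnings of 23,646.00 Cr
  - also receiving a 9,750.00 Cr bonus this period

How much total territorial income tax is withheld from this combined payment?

Territorial Income Tax: taxable = 23,646.00 Cr
  1,700.40 Cr + 20.1% × (23,646.00 Cr − 15,600.00 Cr) = 1,700.40 Cr + 20.1% × 8,046.00 Cr = 3,317.65 Cr
Supplemental (29.5% flat on bonus): 29.5% × 9,750.00 Cr = 2,876.25 Cr
Total territorial income tax: 3,317.65 Cr + 2,876.25 Cr = 6,193.90 Cr

6,193.90 Cr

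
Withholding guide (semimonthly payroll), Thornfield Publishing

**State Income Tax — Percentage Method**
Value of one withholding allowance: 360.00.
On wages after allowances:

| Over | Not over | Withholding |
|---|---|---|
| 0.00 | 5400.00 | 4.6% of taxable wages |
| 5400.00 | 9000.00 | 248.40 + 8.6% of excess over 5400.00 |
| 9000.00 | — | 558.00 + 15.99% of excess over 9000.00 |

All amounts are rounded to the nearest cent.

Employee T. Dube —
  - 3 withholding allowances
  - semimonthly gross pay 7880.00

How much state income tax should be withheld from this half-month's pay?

368.80

State Income Tax: taxable = 7880.00 − 3×360.00 = 6800.00
  248.40 + 8.6% × (6800.00 − 5400.00) = 248.40 + 8.6% × 1400.00 = 368.80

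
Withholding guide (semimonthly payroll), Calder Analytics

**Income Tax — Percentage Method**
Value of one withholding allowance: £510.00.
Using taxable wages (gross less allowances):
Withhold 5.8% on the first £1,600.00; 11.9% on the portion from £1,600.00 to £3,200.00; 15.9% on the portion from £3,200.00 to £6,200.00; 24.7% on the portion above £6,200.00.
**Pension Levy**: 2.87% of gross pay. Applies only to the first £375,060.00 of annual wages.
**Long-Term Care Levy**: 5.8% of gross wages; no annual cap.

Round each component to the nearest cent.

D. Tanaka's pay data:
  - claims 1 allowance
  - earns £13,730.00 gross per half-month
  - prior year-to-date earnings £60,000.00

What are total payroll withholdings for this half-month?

£3,684.53

Income Tax: taxable = £13,730.00 − 1×£510.00 = £13,220.00
  £760.20 + 24.7% × (£13,220.00 − £6,200.00) = £760.20 + 24.7% × £7,020.00 = £2,494.14
Pension Levy: 2.87% × £13,730.00 = £394.05
Long-Term Care Levy: 5.8% × £13,730.00 = £796.34
Total: £2,494.14 + £394.05 + £796.34 = £3,684.53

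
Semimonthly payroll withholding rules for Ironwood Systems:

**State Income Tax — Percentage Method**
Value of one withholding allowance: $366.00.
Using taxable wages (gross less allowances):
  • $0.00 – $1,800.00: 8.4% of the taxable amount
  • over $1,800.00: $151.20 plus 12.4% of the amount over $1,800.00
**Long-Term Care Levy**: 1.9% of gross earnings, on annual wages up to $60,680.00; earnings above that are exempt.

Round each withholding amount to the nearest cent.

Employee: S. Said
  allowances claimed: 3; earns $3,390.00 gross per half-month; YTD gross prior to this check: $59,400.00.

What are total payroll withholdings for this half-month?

$236.53

State Income Tax: taxable = $3,390.00 − 3×$366.00 = $2,292.00
  $151.20 + 12.4% × ($2,292.00 − $1,800.00) = $151.20 + 12.4% × $492.00 = $212.21
Long-Term Care Levy: cap $60,680.00 − YTD $59,400.00 = $1,280.00 subject; 1.9% × $1,280.00 = $24.32
Total: $212.21 + $24.32 = $236.53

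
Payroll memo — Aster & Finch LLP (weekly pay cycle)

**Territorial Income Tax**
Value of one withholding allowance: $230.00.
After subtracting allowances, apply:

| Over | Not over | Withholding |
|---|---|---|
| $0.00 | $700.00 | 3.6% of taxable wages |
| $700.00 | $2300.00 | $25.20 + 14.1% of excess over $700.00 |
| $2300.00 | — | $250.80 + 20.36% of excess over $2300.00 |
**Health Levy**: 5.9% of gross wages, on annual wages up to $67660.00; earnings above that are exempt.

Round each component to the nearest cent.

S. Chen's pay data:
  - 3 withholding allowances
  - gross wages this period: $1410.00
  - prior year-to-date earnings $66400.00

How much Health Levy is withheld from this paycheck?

Health Levy: cap $67660.00 − YTD $66400.00 = $1260.00 subject; 5.9% × $1260.00 = $74.34

$74.34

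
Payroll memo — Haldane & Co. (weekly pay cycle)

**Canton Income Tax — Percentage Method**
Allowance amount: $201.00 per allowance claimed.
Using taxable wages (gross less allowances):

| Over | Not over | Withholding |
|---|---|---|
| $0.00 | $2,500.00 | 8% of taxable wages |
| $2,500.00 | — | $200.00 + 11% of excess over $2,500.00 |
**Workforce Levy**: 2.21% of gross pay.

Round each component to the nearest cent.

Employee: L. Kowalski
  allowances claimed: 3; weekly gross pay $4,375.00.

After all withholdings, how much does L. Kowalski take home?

$3,938.39

Canton Income Tax: taxable = $4,375.00 − 3×$201.00 = $3,772.00
  $200.00 + 11% × ($3,772.00 − $2,500.00) = $200.00 + 11% × $1,272.00 = $339.92
Workforce Levy: 2.21% × $4,375.00 = $96.69
Total withheld: $339.92 + $96.69 = $436.61
Net pay: $4,375.00 − $436.61 = $3,938.39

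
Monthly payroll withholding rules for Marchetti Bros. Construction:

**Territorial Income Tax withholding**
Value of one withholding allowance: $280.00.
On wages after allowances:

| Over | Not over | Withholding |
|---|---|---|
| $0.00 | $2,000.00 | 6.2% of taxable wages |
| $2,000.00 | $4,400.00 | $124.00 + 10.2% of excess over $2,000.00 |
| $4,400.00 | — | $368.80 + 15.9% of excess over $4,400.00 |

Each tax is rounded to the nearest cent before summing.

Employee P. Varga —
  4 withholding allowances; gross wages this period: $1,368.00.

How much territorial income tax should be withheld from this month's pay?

Territorial Income Tax: taxable = $1,368.00 − 4×$280.00 = $248.00
  6.2% × $248.00 = $15.38

$15.38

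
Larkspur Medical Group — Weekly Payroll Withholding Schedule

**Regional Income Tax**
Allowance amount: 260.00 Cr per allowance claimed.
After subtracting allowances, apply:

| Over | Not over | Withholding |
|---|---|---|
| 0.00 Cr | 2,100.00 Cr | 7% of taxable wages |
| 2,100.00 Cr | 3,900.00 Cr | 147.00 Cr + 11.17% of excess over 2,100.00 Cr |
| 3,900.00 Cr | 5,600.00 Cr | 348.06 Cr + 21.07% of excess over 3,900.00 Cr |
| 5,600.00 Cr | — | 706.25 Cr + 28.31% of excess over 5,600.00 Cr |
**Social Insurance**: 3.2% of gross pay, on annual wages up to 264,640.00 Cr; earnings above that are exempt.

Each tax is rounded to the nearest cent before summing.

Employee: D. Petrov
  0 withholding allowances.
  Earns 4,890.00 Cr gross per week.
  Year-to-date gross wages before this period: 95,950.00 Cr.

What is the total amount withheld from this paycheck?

Regional Income Tax: taxable = 4,890.00 Cr
  348.06 Cr + 21.07% × (4,890.00 Cr − 3,900.00 Cr) = 348.06 Cr + 21.07% × 990.00 Cr = 556.65 Cr
Social Insurance: 3.2% × 4,890.00 Cr = 156.48 Cr
Total: 556.65 Cr + 156.48 Cr = 713.13 Cr

713.13 Cr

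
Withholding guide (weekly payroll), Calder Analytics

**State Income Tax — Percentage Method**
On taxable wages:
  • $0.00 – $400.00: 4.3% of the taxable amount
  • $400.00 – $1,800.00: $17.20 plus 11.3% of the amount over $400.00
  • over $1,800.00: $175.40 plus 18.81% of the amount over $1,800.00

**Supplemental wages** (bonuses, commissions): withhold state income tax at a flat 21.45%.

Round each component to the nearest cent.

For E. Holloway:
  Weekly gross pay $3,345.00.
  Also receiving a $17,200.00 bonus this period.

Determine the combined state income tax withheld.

$4,155.41

State Income Tax: taxable = $3,345.00
  $175.40 + 18.81% × ($3,345.00 − $1,800.00) = $175.40 + 18.81% × $1,545.00 = $466.01
Supplemental (21.45% flat on bonus): 21.45% × $17,200.00 = $3,689.40
Total state income tax: $466.01 + $3,689.40 = $4,155.41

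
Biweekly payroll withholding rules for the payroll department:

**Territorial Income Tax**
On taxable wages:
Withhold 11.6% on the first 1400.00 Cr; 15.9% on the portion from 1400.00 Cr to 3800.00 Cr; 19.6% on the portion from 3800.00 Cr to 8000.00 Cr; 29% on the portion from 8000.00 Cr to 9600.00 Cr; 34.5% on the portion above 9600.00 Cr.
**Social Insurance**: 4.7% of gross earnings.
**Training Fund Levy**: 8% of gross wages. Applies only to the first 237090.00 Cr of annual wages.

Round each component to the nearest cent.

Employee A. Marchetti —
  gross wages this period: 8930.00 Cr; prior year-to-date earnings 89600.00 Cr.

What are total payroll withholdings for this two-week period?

Territorial Income Tax: taxable = 8930.00 Cr
  1367.20 Cr + 29% × (8930.00 Cr − 8000.00 Cr) = 1367.20 Cr + 29% × 930.00 Cr = 1636.90 Cr
Social Insurance: 4.7% × 8930.00 Cr = 419.71 Cr
Training Fund Levy: 8% × 8930.00 Cr = 714.40 Cr
Total: 1636.90 Cr + 419.71 Cr + 714.40 Cr = 2771.01 Cr

2771.01 Cr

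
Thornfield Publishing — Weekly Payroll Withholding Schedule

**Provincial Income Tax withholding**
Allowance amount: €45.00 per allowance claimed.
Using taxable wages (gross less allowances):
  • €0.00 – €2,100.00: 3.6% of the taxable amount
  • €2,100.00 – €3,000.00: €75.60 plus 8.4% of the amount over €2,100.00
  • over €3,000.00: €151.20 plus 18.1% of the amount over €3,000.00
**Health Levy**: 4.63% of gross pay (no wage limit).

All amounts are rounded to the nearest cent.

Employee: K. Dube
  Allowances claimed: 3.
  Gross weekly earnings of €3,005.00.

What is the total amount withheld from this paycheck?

€279.41

Provincial Income Tax: taxable = €3,005.00 − 3×€45.00 = €2,870.00
  €75.60 + 8.4% × (€2,870.00 − €2,100.00) = €75.60 + 8.4% × €770.00 = €140.28
Health Levy: 4.63% × €3,005.00 = €139.13
Total: €140.28 + €139.13 = €279.41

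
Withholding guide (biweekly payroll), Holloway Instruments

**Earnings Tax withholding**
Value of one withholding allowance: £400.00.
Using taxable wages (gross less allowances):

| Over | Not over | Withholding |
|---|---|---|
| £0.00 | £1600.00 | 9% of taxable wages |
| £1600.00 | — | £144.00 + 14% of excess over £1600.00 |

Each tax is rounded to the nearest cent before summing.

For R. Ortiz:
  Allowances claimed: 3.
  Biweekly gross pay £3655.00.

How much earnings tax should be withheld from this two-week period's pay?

£263.70

Earnings Tax: taxable = £3655.00 − 3×£400.00 = £2455.00
  £144.00 + 14% × (£2455.00 − £1600.00) = £144.00 + 14% × £855.00 = £263.70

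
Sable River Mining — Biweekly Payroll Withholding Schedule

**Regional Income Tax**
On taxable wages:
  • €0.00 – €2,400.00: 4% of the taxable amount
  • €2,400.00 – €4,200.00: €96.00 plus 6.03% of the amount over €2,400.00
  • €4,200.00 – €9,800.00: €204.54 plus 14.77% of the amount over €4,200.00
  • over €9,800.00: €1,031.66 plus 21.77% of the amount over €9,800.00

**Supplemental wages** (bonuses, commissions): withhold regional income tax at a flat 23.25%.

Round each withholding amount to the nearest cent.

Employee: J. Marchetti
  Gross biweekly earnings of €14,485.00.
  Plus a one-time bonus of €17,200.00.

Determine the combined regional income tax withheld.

Regional Income Tax: taxable = €14,485.00
  €1,031.66 + 21.77% × (€14,485.00 − €9,800.00) = €1,031.66 + 21.77% × €4,685.00 = €2,051.58
Supplemental (23.25% flat on bonus): 23.25% × €17,200.00 = €3,999.00
Total regional income tax: €2,051.58 + €3,999.00 = €6,050.58

€6,050.58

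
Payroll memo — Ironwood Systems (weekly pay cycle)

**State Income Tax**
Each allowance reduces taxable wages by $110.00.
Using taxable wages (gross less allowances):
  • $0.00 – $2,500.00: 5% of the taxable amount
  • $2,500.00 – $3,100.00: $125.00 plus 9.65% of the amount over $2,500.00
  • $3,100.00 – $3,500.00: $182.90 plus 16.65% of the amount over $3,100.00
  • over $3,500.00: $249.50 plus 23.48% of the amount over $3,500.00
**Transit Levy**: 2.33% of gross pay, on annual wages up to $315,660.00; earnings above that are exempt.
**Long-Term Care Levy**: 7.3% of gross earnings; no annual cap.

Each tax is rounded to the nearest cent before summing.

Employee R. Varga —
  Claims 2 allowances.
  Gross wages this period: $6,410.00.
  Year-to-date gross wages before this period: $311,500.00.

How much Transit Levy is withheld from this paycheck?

Transit Levy: cap $315,660.00 − YTD $311,500.00 = $4,160.00 subject; 2.33% × $4,160.00 = $96.93

$96.93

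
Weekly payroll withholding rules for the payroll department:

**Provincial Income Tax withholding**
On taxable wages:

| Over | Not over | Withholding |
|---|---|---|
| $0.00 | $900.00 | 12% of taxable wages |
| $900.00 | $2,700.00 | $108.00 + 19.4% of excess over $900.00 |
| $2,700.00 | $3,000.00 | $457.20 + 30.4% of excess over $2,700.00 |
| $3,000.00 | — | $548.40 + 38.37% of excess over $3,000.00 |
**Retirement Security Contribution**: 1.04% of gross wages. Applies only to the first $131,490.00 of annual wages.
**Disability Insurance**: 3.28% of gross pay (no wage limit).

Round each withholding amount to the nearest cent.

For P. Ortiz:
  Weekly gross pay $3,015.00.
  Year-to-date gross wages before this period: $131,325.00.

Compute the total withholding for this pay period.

$654.77

Provincial Income Tax: taxable = $3,015.00
  $548.40 + 38.37% × ($3,015.00 − $3,000.00) = $548.40 + 38.37% × $15.00 = $554.16
Retirement Security Contribution: cap $131,490.00 − YTD $131,325.00 = $165.00 subject; 1.04% × $165.00 = $1.72
Disability Insurance: 3.28% × $3,015.00 = $98.89
Total: $554.16 + $1.72 + $98.89 = $654.77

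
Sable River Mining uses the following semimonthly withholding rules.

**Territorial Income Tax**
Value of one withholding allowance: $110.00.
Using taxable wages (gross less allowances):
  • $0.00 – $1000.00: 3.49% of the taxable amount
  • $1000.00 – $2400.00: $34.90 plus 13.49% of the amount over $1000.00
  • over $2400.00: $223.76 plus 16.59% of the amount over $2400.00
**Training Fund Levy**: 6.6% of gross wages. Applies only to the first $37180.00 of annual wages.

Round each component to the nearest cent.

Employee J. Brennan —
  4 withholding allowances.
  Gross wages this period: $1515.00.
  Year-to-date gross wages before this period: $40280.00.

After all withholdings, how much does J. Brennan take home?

Territorial Income Tax: taxable = $1515.00 − 4×$110.00 = $1075.00
  $34.90 + 13.49% × ($1075.00 − $1000.00) = $34.90 + 13.49% × $75.00 = $45.02
Training Fund Levy: YTD $40280.00 ≥ cap $37180.00 → $0.00
Total withheld: $45.02 + $0.00 = $45.02
Net pay: $1515.00 − $45.02 = $1469.98

$1469.98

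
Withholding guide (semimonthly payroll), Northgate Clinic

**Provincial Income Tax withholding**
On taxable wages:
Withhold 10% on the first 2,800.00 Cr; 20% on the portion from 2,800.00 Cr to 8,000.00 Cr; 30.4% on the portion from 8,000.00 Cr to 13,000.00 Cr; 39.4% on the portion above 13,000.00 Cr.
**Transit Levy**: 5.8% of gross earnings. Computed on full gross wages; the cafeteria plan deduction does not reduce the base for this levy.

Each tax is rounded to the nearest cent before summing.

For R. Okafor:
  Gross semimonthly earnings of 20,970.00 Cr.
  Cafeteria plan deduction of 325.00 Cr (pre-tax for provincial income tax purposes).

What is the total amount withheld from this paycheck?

Provincial Income Tax: taxable = 20,970.00 Cr − 325.00 Cr = 20,645.00 Cr
  2,840.00 Cr + 39.4% × (20,645.00 Cr − 13,000.00 Cr) = 2,840.00 Cr + 39.4% × 7,645.00 Cr = 5,852.13 Cr
Transit Levy: 5.8% × 20,970.00 Cr = 1,216.26 Cr
Total: 5,852.13 Cr + 1,216.26 Cr = 7,068.39 Cr

7,068.39 Cr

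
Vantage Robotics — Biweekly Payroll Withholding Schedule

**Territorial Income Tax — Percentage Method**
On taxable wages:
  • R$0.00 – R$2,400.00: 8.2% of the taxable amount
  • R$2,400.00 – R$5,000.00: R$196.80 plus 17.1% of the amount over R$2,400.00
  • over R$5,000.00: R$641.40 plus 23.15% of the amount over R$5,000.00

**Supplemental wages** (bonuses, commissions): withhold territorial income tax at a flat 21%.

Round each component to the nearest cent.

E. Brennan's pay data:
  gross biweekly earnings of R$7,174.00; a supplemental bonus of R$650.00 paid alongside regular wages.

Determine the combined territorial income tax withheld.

R$1,281.18

Territorial Income Tax: taxable = R$7,174.00
  R$641.40 + 23.15% × (R$7,174.00 − R$5,000.00) = R$641.40 + 23.15% × R$2,174.00 = R$1,144.68
Supplemental (21% flat on bonus): 21% × R$650.00 = R$136.50
Total territorial income tax: R$1,144.68 + R$136.50 = R$1,281.18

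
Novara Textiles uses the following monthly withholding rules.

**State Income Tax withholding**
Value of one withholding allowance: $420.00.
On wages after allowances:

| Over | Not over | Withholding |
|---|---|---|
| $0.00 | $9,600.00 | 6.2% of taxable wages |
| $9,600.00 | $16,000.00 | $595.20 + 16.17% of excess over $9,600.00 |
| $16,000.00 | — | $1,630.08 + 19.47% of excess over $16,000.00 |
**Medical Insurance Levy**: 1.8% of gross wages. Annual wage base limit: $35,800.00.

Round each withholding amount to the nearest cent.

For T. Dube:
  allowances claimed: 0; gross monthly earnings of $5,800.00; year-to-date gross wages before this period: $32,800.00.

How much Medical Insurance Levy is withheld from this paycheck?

Medical Insurance Levy: cap $35,800.00 − YTD $32,800.00 = $3,000.00 subject; 1.8% × $3,000.00 = $54.00

$54.00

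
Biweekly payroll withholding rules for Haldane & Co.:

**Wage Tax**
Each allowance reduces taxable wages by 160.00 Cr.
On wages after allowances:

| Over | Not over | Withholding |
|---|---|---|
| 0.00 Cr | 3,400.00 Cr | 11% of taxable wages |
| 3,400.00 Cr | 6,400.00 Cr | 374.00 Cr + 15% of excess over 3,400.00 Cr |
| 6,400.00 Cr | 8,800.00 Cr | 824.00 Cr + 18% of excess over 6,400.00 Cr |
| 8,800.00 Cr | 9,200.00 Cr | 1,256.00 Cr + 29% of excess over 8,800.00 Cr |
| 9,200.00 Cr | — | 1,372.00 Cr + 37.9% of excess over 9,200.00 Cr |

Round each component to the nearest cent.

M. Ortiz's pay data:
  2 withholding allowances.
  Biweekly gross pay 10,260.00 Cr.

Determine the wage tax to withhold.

Wage Tax: taxable = 10,260.00 Cr − 2×160.00 Cr = 9,940.00 Cr
  1,372.00 Cr + 37.9% × (9,940.00 Cr − 9,200.00 Cr) = 1,372.00 Cr + 37.9% × 740.00 Cr = 1,652.46 Cr

1,652.46 Cr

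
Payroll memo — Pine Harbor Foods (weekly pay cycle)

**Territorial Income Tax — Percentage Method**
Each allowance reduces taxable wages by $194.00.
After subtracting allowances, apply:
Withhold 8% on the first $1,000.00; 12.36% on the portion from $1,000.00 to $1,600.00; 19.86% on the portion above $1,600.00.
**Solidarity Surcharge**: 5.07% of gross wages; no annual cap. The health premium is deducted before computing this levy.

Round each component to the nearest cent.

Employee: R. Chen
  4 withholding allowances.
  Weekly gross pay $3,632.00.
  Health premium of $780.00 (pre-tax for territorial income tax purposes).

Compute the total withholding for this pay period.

$393.29

Territorial Income Tax: taxable = $3,632.00 − $780.00 − 4×$194.00 = $2,076.00
  $154.16 + 19.86% × ($2,076.00 − $1,600.00) = $154.16 + 19.86% × $476.00 = $248.69
Solidarity Surcharge: 5.07% × $2,852.00 = $144.60
Total: $248.69 + $144.60 = $393.29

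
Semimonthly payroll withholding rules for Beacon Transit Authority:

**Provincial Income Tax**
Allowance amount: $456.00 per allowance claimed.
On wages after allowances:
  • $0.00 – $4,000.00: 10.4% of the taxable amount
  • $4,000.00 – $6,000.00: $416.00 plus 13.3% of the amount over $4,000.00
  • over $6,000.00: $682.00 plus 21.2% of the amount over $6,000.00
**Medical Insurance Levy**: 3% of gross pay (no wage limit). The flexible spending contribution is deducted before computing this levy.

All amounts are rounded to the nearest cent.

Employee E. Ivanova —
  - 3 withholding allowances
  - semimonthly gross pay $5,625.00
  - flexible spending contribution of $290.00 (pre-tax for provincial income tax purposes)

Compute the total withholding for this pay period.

$572.62

Provincial Income Tax: taxable = $5,625.00 − $290.00 − 3×$456.00 = $3,967.00
  10.4% × $3,967.00 = $412.57
Medical Insurance Levy: 3% × $5,335.00 = $160.05
Total: $412.57 + $160.05 = $572.62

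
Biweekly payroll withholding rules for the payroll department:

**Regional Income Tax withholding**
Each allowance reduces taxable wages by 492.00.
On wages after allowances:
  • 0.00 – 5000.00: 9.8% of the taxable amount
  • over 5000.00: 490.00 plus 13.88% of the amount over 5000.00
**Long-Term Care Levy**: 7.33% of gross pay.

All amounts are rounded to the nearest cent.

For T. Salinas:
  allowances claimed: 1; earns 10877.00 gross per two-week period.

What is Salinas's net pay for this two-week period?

8842.28

Regional Income Tax: taxable = 10877.00 − 1×492.00 = 10385.00
  490.00 + 13.88% × (10385.00 − 5000.00) = 490.00 + 13.88% × 5385.00 = 1237.44
Long-Term Care Levy: 7.33% × 10877.00 = 797.28
Total withheld: 1237.44 + 797.28 = 2034.72
Net pay: 10877.00 − 2034.72 = 8842.28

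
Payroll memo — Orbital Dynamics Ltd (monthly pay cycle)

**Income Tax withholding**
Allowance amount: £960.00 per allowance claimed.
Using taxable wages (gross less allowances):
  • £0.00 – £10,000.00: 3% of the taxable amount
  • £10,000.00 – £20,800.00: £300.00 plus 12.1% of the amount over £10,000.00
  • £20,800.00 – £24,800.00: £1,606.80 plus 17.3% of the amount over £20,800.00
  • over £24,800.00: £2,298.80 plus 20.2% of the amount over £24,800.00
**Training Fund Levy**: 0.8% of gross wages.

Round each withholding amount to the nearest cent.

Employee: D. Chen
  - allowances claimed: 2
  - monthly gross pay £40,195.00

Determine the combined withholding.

£5,342.31

Income Tax: taxable = £40,195.00 − 2×£960.00 = £38,275.00
  £2,298.80 + 20.2% × (£38,275.00 − £24,800.00) = £2,298.80 + 20.2% × £13,475.00 = £5,020.75
Training Fund Levy: 0.8% × £40,195.00 = £321.56
Total: £5,020.75 + £321.56 = £5,342.31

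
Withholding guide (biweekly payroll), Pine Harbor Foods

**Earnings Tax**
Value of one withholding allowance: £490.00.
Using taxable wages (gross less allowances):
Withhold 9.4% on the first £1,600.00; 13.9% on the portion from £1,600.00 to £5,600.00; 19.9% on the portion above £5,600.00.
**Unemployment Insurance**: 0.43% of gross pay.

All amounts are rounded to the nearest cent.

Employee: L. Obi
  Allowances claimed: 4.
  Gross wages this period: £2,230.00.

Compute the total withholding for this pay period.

£34.97

Earnings Tax: taxable = £2,230.00 − 4×£490.00 = £270.00
  9.4% × £270.00 = £25.38
Unemployment Insurance: 0.43% × £2,230.00 = £9.59
Total: £25.38 + £9.59 = £34.97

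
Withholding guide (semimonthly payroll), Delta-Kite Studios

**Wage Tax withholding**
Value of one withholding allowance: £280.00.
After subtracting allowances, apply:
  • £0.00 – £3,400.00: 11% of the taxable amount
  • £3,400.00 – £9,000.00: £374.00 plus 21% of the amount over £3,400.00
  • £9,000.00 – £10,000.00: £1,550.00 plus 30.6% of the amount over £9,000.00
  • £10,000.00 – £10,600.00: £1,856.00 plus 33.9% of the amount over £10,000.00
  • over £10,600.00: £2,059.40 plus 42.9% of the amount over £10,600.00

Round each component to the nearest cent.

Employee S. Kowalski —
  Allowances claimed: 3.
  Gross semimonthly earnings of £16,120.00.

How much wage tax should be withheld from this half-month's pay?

Wage Tax: taxable = £16,120.00 − 3×£280.00 = £15,280.00
  £2,059.40 + 42.9% × (£15,280.00 − £10,600.00) = £2,059.40 + 42.9% × £4,680.00 = £4,067.12

£4,067.12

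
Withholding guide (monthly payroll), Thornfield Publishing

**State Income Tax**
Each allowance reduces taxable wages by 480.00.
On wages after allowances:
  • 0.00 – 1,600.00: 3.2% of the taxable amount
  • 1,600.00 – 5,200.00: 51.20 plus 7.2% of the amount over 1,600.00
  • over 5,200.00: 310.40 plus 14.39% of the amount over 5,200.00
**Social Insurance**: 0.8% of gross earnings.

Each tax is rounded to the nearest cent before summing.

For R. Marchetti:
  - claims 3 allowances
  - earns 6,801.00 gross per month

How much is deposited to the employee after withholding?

State Income Tax: taxable = 6,801.00 − 3×480.00 = 5,361.00
  310.40 + 14.39% × (5,361.00 − 5,200.00) = 310.40 + 14.39% × 161.00 = 333.57
Social Insurance: 0.8% × 6,801.00 = 54.41
Total withheld: 333.57 + 54.41 = 387.98
Net pay: 6,801.00 − 387.98 = 6,413.02

6,413.02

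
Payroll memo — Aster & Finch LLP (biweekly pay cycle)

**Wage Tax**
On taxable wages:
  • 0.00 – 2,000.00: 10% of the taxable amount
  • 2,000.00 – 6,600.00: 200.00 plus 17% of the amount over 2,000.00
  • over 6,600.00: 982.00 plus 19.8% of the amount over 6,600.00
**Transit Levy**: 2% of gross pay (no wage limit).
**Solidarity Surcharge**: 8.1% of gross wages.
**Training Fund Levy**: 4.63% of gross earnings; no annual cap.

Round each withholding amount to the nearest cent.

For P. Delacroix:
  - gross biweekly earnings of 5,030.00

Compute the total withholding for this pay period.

Wage Tax: taxable = 5,030.00
  200.00 + 17% × (5,030.00 − 2,000.00) = 200.00 + 17% × 3,030.00 = 715.10
Transit Levy: 2% × 5,030.00 = 100.60
Solidarity Surcharge: 8.1% × 5,030.00 = 407.43
Training Fund Levy: 4.63% × 5,030.00 = 232.89
Total: 715.10 + 100.60 + 407.43 + 232.89 = 1,456.02

1,456.02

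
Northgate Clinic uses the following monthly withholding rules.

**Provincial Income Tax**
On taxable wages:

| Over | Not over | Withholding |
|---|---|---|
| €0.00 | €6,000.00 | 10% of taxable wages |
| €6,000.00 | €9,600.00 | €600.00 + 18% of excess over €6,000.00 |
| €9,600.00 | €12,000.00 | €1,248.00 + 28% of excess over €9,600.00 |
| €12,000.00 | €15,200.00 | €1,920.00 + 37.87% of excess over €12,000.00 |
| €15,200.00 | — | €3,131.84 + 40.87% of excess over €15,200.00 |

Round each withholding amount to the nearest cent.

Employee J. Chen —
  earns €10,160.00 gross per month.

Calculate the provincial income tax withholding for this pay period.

Provincial Income Tax: taxable = €10,160.00
  €1,248.00 + 28% × (€10,160.00 − €9,600.00) = €1,248.00 + 28% × €560.00 = €1,404.80

€1,404.80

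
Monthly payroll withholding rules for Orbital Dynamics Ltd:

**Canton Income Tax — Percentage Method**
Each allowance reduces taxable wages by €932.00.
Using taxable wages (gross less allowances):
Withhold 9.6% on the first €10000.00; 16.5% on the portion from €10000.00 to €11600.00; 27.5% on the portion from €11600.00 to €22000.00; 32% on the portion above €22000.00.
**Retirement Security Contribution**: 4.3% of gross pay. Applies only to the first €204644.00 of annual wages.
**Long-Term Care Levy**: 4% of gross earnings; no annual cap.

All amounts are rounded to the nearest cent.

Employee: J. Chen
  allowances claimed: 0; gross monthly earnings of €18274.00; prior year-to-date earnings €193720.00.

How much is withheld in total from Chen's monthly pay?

€4260.04

Canton Income Tax: taxable = €18274.00
  €1224.00 + 27.5% × (€18274.00 − €11600.00) = €1224.00 + 27.5% × €6674.00 = €3059.35
Retirement Security Contribution: cap €204644.00 − YTD €193720.00 = €10924.00 subject; 4.3% × €10924.00 = €469.73
Long-Term Care Levy: 4% × €18274.00 = €730.96
Total: €3059.35 + €469.73 + €730.96 = €4260.04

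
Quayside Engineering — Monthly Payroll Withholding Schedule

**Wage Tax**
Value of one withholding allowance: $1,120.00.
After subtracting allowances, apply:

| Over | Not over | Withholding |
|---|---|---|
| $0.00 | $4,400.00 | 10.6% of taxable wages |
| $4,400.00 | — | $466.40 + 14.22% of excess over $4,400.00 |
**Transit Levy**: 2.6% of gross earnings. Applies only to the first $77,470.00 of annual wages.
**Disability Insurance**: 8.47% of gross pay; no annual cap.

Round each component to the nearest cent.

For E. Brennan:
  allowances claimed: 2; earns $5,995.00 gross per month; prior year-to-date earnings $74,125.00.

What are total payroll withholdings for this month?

Wage Tax: taxable = $5,995.00 − 2×$1,120.00 = $3,755.00
  10.6% × $3,755.00 = $398.03
Transit Levy: cap $77,470.00 − YTD $74,125.00 = $3,345.00 subject; 2.6% × $3,345.00 = $86.97
Disability Insurance: 8.47% × $5,995.00 = $507.78
Total: $398.03 + $86.97 + $507.78 = $992.78

$992.78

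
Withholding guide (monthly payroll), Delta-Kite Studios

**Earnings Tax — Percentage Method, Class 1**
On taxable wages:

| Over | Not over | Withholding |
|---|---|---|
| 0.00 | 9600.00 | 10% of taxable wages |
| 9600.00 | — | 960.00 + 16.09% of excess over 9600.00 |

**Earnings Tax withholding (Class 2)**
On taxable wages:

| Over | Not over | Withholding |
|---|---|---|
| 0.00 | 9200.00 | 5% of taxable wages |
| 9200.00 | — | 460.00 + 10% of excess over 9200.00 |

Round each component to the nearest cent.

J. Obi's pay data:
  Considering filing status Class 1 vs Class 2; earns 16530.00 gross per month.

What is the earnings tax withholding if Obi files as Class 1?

2075.04

Earnings Tax (Class 1): taxable = 16530.00
  960.00 + 16.09% × (16530.00 − 9600.00) = 960.00 + 16.09% × 6930.00 = 2075.04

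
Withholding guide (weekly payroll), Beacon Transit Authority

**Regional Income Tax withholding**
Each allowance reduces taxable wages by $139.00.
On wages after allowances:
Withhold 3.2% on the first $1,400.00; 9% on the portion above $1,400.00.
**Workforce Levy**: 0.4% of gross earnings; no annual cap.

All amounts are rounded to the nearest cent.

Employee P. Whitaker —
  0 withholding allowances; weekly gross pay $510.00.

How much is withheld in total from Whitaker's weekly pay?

Regional Income Tax: taxable = $510.00
  3.2% × $510.00 = $16.32
Workforce Levy: 0.4% × $510.00 = $2.04
Total: $16.32 + $2.04 = $18.36

$18.36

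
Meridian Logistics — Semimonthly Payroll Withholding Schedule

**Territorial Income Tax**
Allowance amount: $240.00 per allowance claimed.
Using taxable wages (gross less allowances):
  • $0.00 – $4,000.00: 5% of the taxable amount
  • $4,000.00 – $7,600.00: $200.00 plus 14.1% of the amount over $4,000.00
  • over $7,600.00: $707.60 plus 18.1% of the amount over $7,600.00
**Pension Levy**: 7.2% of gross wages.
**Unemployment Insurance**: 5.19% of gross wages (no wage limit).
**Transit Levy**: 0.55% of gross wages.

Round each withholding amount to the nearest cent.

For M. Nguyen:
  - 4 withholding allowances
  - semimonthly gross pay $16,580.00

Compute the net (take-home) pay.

Territorial Income Tax: taxable = $16,580.00 − 4×$240.00 = $15,620.00
  $707.60 + 18.1% × ($15,620.00 − $7,600.00) = $707.60 + 18.1% × $8,020.00 = $2,159.22
Pension Levy: 7.2% × $16,580.00 = $1,193.76
Unemployment Insurance: 5.19% × $16,580.00 = $860.50
Transit Levy: 0.55% × $16,580.00 = $91.19
Total withheld: $2,159.22 + $1,193.76 + $860.50 + $91.19 = $4,304.67
Net pay: $16,580.00 − $4,304.67 = $12,275.33

$12,275.33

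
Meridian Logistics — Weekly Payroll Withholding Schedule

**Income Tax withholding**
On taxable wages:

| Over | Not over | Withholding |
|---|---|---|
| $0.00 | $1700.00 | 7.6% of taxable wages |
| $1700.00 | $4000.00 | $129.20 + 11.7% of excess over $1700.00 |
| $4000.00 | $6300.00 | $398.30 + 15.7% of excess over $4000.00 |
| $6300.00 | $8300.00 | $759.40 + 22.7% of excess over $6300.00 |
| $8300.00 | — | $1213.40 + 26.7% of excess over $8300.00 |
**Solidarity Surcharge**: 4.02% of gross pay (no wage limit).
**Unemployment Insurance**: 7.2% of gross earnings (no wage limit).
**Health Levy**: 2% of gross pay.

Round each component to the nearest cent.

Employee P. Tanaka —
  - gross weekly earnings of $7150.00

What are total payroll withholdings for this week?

Income Tax: taxable = $7150.00
  $759.40 + 22.7% × ($7150.00 − $6300.00) = $759.40 + 22.7% × $850.00 = $952.35
Solidarity Surcharge: 4.02% × $7150.00 = $287.43
Unemployment Insurance: 7.2% × $7150.00 = $514.80
Health Levy: 2% × $7150.00 = $143.00
Total: $952.35 + $287.43 + $514.80 + $143.00 = $1897.58

$1897.58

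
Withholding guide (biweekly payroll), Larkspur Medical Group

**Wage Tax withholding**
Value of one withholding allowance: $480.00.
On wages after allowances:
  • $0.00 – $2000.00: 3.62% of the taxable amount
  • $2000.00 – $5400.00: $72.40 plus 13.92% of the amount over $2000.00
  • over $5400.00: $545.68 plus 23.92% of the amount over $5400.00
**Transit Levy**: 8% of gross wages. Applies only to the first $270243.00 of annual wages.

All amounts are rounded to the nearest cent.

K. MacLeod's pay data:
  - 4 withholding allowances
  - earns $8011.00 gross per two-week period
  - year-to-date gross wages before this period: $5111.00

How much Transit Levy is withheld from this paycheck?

$640.88

Transit Levy: 8% × $8011.00 = $640.88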